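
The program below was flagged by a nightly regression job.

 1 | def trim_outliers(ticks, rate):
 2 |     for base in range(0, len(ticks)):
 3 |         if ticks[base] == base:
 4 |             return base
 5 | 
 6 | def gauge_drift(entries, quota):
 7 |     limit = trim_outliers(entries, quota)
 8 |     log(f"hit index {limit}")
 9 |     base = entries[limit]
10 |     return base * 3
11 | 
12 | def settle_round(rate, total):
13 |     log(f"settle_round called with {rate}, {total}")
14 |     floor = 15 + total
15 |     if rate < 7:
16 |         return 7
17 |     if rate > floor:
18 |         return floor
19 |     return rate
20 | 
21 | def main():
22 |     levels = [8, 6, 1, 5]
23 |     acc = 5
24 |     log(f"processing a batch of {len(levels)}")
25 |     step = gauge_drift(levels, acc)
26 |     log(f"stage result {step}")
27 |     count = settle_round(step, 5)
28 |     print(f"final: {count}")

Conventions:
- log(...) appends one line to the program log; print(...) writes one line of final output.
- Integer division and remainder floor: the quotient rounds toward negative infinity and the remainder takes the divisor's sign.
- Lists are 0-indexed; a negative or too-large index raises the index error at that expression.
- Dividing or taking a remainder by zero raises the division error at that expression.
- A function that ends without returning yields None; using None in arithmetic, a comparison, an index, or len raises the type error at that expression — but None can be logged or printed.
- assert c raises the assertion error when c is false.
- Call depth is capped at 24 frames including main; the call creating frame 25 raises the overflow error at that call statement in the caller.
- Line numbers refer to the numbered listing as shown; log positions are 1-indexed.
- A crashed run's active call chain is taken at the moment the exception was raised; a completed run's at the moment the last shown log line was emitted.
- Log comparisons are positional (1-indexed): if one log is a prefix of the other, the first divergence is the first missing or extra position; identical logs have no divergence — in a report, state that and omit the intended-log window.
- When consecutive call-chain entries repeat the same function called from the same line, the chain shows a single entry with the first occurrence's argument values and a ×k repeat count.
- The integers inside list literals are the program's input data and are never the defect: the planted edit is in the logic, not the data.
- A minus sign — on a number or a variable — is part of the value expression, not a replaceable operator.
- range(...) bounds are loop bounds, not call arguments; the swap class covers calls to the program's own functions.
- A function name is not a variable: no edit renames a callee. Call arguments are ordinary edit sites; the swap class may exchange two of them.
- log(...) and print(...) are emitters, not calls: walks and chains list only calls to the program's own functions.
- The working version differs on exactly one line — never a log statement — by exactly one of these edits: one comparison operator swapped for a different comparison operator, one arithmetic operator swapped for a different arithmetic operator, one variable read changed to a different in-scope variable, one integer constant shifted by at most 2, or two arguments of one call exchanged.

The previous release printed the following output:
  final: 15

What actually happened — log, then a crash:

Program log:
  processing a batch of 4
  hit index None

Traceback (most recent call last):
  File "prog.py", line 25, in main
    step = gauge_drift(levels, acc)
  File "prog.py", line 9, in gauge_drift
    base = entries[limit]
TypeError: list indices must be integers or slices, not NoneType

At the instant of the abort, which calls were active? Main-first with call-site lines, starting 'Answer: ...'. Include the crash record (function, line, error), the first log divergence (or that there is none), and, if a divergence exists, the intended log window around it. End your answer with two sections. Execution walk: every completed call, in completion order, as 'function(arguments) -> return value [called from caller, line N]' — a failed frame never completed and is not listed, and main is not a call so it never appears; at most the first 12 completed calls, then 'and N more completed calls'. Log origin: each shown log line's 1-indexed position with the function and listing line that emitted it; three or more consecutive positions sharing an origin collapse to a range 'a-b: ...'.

Answer: main -> gauge_drift (called at line 25).
Core observation: The log first diverges at position 2: the faulty run prints 'hit index None' where the working version prints 'hit index 3'.
Crash: gauge_drift, line 9, TypeError.
First divergence: position 2 — shown 'hit index None', intended 'hit index 3'.
Intended log window:
  1: processing a batch of 4
  2: hit index 3
  3: stage result 15
Execution walk:
  trim_outliers([8, 6, 1, 5], 5) -> None  [called from gauge_drift, line 7]
Origin of each log line:
  1 — main, line 24
  2 — gauge_drift, line 8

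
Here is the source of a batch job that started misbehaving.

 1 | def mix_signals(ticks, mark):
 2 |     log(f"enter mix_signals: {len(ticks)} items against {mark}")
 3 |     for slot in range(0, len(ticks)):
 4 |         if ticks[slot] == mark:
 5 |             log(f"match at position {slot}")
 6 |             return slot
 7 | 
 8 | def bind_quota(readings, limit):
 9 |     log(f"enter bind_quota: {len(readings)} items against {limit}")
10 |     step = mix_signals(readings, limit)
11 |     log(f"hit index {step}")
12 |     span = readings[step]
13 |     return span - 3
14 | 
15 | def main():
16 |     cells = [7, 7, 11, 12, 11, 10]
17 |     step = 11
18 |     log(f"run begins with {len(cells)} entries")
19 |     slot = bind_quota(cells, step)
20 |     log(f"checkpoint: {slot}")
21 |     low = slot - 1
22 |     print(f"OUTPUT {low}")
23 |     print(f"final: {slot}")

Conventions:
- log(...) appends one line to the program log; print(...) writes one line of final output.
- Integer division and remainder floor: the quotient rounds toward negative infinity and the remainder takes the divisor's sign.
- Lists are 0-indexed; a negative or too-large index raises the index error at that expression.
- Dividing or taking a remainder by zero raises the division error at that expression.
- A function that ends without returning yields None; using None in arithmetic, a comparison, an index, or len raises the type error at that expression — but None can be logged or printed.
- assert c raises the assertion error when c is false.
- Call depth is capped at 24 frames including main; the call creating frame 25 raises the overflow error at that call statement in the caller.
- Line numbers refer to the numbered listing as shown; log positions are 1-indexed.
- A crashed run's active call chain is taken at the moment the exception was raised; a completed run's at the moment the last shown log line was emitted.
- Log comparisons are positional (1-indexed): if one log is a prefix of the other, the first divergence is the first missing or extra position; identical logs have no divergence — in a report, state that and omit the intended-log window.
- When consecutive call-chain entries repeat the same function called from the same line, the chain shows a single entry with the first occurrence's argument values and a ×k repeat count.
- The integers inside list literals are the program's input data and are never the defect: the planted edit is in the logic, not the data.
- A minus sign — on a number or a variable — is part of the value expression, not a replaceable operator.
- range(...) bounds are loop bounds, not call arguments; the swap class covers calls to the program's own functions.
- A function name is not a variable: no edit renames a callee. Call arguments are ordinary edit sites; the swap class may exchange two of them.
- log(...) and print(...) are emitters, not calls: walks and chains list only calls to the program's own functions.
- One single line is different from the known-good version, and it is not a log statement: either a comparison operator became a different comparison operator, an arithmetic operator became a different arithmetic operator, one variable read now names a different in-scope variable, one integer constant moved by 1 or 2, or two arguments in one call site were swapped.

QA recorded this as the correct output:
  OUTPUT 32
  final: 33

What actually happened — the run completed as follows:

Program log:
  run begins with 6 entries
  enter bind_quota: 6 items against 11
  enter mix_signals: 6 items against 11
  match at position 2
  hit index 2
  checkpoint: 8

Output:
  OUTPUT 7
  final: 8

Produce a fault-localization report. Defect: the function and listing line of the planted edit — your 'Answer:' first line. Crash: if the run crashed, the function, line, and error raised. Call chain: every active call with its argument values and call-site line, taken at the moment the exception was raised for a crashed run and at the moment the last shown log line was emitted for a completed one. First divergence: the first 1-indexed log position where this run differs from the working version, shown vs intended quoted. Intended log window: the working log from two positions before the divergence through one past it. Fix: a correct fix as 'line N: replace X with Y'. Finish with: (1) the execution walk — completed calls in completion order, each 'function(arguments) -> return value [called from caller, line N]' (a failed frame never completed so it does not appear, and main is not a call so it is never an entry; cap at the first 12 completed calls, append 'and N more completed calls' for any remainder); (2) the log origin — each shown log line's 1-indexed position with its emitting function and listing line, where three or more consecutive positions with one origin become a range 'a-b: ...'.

Answer: the defect is in bind_quota at line 13.
Key fact: Position 6 is the first bad log line: 'checkpoint: 8' should read 'checkpoint: 33'.
Call chain: main.
First divergence: at position 6 the run shows 'checkpoint: 8' where the working version logs 'checkpoint: 33'.
Intended log window:
  4: match at position 2
  5: hit index 2
  6: checkpoint: 33
Execution walk:
  mix_signals([7, 7, 11, 12, 11, 10], 11) -> 2  [called from bind_quota, line 10]
  bind_quota([7, 7, 11, 12, 11, 10], 11) -> 8  [called from main, line 19]
Log origins:
  1: logged in main at line 18
  2: logged in bind_quota at line 9
  3: logged in mix_signals at line 2
  4: logged in mix_signals at line 5
  5: logged in bind_quota at line 11
  6: logged in main at line 20
A correct fix: line 13: replace `-` with `*`.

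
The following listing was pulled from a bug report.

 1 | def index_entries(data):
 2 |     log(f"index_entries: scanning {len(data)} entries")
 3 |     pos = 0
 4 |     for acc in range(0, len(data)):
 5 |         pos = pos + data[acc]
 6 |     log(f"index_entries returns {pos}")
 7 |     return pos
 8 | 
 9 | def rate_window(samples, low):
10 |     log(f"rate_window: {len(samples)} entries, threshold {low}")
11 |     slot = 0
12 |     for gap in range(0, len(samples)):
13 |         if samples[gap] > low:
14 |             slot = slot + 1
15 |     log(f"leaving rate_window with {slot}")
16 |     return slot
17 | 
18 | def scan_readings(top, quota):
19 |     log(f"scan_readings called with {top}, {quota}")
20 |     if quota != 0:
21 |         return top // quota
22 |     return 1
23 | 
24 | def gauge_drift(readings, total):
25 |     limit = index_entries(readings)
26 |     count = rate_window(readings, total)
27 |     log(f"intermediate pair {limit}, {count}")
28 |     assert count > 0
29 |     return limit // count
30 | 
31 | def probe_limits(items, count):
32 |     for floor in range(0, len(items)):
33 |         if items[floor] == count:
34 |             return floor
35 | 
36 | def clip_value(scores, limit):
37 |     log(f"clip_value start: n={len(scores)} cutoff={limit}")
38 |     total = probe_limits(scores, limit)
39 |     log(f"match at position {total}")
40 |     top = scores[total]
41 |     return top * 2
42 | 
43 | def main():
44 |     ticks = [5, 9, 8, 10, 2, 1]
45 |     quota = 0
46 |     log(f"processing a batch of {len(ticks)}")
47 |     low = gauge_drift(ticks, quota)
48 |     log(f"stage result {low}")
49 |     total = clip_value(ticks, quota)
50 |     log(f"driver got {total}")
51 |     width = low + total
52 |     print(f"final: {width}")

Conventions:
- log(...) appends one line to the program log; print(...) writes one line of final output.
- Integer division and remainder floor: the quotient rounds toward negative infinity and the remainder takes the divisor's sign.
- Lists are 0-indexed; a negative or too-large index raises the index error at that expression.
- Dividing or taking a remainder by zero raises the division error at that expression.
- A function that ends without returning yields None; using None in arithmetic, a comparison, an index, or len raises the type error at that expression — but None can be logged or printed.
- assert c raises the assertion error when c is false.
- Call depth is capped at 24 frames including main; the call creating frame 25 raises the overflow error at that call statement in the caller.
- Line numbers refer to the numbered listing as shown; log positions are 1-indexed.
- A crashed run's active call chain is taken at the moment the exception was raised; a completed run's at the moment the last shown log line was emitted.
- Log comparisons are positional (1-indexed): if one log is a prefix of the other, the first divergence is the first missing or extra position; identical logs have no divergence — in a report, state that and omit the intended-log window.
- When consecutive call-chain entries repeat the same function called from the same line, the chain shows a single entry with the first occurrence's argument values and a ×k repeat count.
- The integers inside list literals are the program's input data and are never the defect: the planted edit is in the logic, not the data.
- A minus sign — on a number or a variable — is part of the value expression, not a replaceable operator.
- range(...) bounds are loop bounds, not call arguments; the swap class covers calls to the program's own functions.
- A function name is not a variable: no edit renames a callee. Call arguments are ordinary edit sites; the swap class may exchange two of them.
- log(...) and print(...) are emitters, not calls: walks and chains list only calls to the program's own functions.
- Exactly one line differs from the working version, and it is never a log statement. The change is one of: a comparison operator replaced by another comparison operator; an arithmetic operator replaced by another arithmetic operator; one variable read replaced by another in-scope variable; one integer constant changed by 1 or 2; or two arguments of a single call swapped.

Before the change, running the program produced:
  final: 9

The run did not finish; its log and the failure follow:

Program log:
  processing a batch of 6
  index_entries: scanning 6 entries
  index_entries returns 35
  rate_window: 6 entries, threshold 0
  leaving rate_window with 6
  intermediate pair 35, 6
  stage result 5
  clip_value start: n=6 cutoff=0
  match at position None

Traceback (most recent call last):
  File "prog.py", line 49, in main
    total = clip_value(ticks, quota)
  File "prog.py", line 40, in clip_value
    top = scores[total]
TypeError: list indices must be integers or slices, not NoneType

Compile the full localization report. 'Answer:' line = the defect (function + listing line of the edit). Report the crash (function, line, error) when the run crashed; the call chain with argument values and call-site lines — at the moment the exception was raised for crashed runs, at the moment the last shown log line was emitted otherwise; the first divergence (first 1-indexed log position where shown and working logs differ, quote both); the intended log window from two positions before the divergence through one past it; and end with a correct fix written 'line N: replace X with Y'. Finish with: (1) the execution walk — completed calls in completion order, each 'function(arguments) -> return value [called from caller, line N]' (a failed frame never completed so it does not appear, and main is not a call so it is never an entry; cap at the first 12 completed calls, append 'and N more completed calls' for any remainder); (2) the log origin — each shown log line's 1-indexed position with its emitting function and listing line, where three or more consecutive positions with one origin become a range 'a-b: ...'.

Answer: the defect is in main at line 45.
Core observation: Log line 4 is where behavior first shows: 'rate_window: 6 entries, threshold 0' appears instead of 'rate_window: 6 entries, threshold 1'.
Crash: clip_value, line 40, TypeError.
Call chain: main -> clip_value([5, 9, 8, 10, 2, 1], 0) (called at line 49).
First divergence: position 4; shown 'rate_window: 6 entries, threshold 0' vs intended 'rate_window: 6 entries, threshold 1'.
Intended log window:
  2: index_entries: scanning 6 entries
  3: index_entries returns 35
  4: rate_window: 6 entries, threshold 1
  5: leaving rate_window with 5
Execution walk:
  index_entries([5, 9, 8, 10, 2, 1]) -> 35  [called from gauge_drift, line 25]
  rate_window([5, 9, 8, 10, 2, 1], 0) -> 6  [called from gauge_drift, line 26]
  gauge_drift([5, 9, 8, 10, 2, 1], 0) -> 5  [called from main, line 47]
  probe_limits([5, 9, 8, 10, 2, 1], 0) -> None  [called from clip_value, line 38]
Log line origins:
  1: logged in main at line 46
  2: logged in index_entries at line 2
  3: logged in index_entries at line 6
  4: logged in rate_window at line 10
  5: logged in rate_window at line 15
  6: logged in gauge_drift at line 27
  7: logged in main at line 48
  8: logged in clip_value at line 37
  9: logged in clip_value at line 39
A correct fix: line 45: replace `0` with `1`.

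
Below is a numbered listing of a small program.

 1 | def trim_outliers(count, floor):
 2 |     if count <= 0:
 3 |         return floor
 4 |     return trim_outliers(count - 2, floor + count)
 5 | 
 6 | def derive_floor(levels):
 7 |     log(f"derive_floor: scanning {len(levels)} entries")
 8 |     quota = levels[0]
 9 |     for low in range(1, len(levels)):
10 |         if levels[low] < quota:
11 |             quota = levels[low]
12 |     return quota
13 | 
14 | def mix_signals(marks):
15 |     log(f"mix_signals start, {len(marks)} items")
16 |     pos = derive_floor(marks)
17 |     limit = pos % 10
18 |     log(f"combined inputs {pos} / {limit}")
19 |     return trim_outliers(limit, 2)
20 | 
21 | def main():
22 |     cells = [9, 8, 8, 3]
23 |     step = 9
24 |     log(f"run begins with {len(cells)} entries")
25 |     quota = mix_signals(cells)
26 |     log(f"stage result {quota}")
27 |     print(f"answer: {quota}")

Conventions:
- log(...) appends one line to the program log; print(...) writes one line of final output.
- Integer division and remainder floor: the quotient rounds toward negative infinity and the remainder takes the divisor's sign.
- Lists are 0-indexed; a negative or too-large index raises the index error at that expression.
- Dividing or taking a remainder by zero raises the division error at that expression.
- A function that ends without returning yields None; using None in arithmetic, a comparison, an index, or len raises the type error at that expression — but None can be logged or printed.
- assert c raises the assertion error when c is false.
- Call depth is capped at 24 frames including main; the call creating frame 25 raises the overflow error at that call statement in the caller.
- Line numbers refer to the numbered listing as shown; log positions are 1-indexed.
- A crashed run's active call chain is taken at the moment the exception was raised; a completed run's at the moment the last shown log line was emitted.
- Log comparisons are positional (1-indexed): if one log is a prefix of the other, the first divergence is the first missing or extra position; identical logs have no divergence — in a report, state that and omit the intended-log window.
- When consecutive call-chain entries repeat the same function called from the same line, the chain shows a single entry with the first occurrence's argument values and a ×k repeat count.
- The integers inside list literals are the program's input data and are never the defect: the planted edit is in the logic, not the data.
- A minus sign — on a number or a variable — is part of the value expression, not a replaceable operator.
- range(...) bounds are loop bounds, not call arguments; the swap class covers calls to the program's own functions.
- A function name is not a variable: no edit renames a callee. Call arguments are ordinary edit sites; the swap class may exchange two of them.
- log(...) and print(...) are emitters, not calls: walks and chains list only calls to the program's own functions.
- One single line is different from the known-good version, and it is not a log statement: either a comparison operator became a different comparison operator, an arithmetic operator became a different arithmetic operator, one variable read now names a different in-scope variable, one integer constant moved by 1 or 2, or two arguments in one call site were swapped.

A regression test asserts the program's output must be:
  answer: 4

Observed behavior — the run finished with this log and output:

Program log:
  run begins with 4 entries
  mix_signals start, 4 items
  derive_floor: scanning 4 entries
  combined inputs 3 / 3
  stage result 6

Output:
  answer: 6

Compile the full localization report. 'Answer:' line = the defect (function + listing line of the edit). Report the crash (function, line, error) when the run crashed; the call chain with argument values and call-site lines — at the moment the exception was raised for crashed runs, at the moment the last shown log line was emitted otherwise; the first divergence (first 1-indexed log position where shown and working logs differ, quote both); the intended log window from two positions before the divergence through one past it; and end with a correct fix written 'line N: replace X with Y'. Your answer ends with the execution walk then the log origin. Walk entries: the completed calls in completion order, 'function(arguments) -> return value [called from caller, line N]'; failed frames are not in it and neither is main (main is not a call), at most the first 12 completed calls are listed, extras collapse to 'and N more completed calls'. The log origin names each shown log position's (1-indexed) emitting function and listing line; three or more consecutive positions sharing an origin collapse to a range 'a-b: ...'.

Answer: the defect is in mix_signals at line 19.
Core observation: At log position 5 the runs split — shown 'stage result 6', but the working version logs 'stage result 4'.
Call chain: main.
First divergence: at position 5 the run shows 'stage result 6' where the working version logs 'stage result 4'.
Intended log window:
  3: derive_floor: scanning 4 entries
  4: combined inputs 3 / 3
  5: stage result 4
Execution walk:
  derive_floor([9, 8, 8, 3]) -> 3  [called from mix_signals, line 16]
  trim_outliers(-1, 6) -> 6  [called from trim_outliers, line 4]
  trim_outliers(1, 5) -> 6  [called from trim_outliers, line 4]
  trim_outliers(3, 2) -> 6  [called from mix_signals, line 19]
  mix_signals([9, 8, 8, 3]) -> 6  [called from main, line 25]
Log origins:
  1: logged in main at line 24
  2: logged in mix_signals at line 15
  3: logged in derive_floor at line 7
  4: logged in mix_signals at line 18
  5: logged in main at line 26
A correct fix: line 19: replace `2` with `0`.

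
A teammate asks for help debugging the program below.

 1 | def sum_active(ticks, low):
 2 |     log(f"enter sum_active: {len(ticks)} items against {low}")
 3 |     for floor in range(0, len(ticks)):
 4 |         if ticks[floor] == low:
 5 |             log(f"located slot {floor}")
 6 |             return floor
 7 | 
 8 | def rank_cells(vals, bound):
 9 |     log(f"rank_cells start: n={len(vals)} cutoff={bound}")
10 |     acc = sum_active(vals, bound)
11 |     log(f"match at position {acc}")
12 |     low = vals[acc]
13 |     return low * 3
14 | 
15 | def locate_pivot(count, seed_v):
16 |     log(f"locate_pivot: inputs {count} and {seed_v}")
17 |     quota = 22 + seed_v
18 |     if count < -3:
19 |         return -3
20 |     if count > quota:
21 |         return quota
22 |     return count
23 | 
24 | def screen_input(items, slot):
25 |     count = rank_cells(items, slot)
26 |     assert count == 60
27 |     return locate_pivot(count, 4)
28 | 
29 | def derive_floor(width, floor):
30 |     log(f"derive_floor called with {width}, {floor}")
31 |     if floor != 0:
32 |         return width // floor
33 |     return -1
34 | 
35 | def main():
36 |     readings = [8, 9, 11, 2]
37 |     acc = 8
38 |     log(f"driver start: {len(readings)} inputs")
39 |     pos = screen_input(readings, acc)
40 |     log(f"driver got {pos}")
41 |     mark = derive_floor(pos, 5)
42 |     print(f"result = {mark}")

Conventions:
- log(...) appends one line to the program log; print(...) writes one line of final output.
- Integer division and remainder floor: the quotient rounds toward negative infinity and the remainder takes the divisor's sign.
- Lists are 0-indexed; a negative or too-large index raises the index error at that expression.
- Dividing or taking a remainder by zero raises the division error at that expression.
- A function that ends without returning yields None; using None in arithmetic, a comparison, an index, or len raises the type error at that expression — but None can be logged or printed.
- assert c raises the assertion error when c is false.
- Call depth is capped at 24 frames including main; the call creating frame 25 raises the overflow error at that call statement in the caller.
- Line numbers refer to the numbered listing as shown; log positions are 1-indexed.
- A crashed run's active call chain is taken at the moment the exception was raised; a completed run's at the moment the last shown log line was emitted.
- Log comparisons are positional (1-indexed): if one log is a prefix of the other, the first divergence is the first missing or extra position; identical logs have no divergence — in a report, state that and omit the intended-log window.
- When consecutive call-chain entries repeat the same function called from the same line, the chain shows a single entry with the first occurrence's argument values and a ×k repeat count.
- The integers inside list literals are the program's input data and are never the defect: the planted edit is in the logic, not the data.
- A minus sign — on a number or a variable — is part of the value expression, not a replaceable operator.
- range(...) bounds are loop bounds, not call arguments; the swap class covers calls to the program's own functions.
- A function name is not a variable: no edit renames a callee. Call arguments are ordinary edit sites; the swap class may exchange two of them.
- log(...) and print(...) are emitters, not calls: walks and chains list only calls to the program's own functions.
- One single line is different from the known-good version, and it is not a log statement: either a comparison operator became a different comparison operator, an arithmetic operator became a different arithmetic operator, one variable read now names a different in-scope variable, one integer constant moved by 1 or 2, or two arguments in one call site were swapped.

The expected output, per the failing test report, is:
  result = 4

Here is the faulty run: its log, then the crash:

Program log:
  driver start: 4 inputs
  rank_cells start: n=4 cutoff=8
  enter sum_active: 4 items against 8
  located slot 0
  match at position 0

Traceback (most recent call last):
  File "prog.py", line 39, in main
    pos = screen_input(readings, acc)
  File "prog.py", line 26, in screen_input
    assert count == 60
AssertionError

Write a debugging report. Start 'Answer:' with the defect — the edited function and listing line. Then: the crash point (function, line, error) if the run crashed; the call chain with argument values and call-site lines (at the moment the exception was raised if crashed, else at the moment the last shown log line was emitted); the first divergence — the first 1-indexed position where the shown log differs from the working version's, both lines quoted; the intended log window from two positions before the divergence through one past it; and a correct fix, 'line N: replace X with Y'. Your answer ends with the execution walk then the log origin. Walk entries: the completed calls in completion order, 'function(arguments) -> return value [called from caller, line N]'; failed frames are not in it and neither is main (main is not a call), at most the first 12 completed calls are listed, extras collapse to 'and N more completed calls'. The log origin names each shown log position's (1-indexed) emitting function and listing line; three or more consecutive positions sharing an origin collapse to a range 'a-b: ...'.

Answer: the defect is in screen_input at line 26.
The tell: The shown log is a 5-line prefix of the intended one, whose next entry is 'locate_pivot: inputs 24 and 4'.
Crash: screen_input, line 26, AssertionError.
Call chain: main -> screen_input([8, 9, 11, 2], 8) (called at line 39).
First divergence: position 6; the shown log stops at 5 lines while the working version next logs 'locate_pivot: inputs 24 and 4'.
Intended log window:
  4: located slot 0
  5: match at position 0
  6: locate_pivot: inputs 24 and 4
  7: driver got 24
Execution walk:
  sum_active([8, 9, 11, 2], 8) -> 0  [called from rank_cells, line 10]
  rank_cells([8, 9, 11, 2], 8) -> 24  [called from screen_input, line 25]
Log origin:
  1: from main, line 38
  2: from rank_cells, line 9
  3: from sum_active, line 2
  4: from sum_active, line 5
  5: from rank_cells, line 11
A correct fix: line 26: replace `==` with `<=`.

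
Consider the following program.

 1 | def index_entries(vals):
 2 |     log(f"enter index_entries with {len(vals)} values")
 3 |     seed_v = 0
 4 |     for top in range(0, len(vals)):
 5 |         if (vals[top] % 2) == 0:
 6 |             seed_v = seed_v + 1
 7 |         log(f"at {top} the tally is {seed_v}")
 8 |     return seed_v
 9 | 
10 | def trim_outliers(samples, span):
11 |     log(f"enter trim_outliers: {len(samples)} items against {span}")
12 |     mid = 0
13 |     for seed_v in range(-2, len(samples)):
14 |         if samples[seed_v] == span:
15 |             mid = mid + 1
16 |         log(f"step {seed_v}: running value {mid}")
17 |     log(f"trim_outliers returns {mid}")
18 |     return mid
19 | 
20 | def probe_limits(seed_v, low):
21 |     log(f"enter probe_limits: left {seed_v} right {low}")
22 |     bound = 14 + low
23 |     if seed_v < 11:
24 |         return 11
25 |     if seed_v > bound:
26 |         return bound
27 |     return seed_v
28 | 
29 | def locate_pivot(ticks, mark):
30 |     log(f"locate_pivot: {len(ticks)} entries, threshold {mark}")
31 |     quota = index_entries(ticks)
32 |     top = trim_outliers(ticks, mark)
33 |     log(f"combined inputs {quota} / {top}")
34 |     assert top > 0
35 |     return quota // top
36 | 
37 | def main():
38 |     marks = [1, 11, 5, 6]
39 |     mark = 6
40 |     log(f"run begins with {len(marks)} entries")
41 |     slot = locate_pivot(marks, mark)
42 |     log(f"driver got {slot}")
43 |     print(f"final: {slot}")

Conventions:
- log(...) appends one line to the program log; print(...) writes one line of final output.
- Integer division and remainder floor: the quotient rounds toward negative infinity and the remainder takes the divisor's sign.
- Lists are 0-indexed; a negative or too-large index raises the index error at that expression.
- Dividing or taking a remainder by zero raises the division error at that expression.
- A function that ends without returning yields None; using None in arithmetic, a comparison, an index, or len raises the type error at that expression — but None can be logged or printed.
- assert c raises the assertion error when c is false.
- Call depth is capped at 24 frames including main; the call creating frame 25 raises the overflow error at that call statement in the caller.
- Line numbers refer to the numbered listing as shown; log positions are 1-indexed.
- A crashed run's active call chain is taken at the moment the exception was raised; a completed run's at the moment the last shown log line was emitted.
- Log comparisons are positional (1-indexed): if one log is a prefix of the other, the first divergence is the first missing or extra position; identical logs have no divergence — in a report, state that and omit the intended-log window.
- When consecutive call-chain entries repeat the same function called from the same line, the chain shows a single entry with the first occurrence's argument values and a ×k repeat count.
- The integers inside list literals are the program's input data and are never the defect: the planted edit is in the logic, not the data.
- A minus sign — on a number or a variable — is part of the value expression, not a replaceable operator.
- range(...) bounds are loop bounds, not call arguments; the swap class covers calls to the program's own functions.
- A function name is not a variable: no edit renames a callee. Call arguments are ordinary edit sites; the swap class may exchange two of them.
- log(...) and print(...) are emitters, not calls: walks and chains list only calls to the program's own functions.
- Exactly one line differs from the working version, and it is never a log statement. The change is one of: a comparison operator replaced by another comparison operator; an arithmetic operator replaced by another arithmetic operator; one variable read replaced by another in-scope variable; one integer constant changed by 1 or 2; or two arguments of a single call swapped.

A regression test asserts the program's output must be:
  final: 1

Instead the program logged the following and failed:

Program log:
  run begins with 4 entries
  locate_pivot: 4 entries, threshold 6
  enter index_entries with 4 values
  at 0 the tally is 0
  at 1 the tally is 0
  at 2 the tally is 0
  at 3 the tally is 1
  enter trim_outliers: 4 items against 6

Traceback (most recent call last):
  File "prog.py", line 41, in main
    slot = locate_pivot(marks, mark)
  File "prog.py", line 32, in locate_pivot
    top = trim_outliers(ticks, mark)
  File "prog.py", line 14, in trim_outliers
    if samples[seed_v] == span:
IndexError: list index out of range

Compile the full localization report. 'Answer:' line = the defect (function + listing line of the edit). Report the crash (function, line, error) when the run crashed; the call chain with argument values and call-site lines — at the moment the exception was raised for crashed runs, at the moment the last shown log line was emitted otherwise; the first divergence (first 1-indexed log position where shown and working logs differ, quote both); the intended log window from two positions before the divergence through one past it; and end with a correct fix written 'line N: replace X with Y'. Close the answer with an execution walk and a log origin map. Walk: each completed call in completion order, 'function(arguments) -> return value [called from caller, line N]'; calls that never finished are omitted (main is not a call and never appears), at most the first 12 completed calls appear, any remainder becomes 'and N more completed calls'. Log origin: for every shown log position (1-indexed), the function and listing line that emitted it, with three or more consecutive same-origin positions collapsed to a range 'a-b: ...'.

Answer: the defect is in trim_outliers at line 13.
Key fact: The faulty run's log stops after 8 lines; the working version's next line would be 'step 0: running value 0'.
Crash: trim_outliers, line 14, IndexError.
Call chain: main -> locate_pivot([1, 11, 5, 6], 6) (called at line 41) -> trim_outliers([1, 11, 5, 6], 6) (called at line 32).
First divergence: position 9; the shown log stops at 8 lines while the working version next logs 'step 0: running value 0'.
Intended log window:
  7: at 3 the tally is 1
  8: enter trim_outliers: 4 items against 6
  9: step 0: running value 0
  10: step 1: running value 0
Execution walk:
  index_entries([1, 11, 5, 6]) -> 1  [called from locate_pivot, line 31]
Log origins:
  1: logged in main at line 40
  2: logged in locate_pivot at line 30
  3: logged in index_entries at line 2
  4-7: logged in index_entries at line 7
  8: logged in trim_outliers at line 11
A correct fix: line 13: replace `-2` with `0`.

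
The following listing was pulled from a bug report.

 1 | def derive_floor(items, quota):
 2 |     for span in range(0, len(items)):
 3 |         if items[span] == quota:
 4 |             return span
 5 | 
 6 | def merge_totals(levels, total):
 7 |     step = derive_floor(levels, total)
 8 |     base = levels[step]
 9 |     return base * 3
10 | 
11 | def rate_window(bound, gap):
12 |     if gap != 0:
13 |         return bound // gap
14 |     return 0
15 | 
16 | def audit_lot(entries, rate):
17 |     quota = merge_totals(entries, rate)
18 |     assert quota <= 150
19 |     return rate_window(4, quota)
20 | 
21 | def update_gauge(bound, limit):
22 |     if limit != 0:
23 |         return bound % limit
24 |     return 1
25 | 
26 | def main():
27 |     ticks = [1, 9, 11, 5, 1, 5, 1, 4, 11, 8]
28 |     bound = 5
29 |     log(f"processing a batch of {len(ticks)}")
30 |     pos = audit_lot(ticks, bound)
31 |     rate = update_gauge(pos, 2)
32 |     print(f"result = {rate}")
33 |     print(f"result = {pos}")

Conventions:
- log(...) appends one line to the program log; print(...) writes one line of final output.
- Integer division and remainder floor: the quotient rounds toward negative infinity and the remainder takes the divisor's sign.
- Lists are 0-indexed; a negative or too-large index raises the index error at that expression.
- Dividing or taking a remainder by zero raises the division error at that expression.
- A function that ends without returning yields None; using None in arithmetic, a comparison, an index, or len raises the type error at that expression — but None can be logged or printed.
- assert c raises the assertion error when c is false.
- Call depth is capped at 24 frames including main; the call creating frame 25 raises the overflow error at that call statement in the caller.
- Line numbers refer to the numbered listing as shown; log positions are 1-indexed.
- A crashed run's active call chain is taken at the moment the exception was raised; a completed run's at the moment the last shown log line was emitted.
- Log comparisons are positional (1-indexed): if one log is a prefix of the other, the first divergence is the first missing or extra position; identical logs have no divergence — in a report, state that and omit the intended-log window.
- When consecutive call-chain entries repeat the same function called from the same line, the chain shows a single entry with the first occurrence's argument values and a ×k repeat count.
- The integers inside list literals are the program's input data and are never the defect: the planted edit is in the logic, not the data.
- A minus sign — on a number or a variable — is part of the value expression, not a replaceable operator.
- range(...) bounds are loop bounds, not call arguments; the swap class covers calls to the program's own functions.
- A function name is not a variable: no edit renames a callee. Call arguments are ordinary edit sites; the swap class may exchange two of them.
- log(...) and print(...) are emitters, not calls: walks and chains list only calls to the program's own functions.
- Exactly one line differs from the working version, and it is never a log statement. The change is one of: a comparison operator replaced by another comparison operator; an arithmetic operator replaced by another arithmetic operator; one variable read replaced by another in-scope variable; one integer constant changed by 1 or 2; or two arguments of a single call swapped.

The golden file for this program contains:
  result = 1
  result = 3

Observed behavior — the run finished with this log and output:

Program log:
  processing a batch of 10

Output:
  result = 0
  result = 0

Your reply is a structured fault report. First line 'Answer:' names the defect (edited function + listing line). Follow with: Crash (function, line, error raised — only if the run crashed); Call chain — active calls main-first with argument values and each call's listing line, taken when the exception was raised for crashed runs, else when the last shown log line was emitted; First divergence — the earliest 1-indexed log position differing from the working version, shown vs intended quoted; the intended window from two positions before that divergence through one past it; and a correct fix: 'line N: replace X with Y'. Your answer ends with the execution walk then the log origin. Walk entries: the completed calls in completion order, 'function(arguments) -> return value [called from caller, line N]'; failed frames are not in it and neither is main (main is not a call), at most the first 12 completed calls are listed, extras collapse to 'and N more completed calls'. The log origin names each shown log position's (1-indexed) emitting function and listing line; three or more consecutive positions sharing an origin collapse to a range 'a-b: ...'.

Answer: the defect is in audit_lot at line 19.
Key observation: Nothing in the log betrays the bug — only the output does.
Call chain: main.
First divergence: there is none — every log position agrees.
Execution walk:
  derive_floor([1, 9, 11, 5, 1, 5, 1, 4, 11, 8], 5) -> 3  [called from merge_totals, line 7]
  merge_totals([1, 9, 11, 5, 1, 5, 1, 4, 11, 8], 5) -> 15  [called from audit_lot, line 17]
  rate_window(4, 15) -> 0  [called from audit_lot, line 19]
  audit_lot([1, 9, 11, 5, 1, 5, 1, 4, 11, 8], 5) -> 0  [called from main, line 30]
  update_gauge(0, 2) -> 0  [called from main, line 31]
Log line origins:
  1: logged in main at line 29
A correct fix: line 19: replace `rate_window(4, quota)` with `rate_window(quota, 4)`.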